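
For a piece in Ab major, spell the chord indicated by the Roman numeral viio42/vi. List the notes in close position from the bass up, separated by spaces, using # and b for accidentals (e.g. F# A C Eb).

Db E G Bb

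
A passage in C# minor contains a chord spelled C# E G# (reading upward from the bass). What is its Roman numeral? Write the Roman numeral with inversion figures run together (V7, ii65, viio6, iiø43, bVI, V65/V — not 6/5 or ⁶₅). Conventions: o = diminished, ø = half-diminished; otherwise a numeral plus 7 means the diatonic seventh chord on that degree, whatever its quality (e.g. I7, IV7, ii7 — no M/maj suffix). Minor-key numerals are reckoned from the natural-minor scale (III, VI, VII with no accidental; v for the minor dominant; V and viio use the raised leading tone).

i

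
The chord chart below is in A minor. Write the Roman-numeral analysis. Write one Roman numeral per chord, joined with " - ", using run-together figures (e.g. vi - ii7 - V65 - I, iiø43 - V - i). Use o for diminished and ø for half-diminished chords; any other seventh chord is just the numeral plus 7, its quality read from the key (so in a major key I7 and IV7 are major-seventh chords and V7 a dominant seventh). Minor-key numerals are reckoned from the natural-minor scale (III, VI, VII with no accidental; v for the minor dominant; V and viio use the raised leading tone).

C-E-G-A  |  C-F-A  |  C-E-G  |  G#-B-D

i65 - VI64 - III - viio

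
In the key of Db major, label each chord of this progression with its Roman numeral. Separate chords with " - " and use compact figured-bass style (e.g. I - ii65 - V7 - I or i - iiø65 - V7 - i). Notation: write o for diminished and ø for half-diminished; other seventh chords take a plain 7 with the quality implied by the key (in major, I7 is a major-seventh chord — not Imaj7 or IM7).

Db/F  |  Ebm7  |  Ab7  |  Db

Db/F: major triad on Db = scale degree 1 → I6.
Ebm7 has root Eb, degree 2 in Db major, so ii7.
Ab7: root Ab is the dominant; dominant seventh chord there is V7.
Db has root Db, degree 1 in Db major, so I.

I6 - ii7 - V7 - I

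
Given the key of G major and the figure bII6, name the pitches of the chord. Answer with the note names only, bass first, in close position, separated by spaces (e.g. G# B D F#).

bII6 is the Neapolitan sixth — a major triad on the lowered second degree, here in its customary first inversion. In G major that root is Ab.
So the chord is Ab-C-Eb.
With the 6 figure the chord is in first inversion; from the bass C upward in close position it reads C-Eb-Ab.

C Eb Ab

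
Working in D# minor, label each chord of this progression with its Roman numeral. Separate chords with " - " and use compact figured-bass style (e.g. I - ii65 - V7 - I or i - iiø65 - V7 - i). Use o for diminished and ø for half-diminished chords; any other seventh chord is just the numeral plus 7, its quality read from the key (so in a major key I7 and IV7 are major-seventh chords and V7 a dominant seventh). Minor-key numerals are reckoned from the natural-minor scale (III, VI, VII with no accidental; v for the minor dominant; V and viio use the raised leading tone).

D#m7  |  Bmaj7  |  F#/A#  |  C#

D#m7 has root D#, degree 1 in D# minor, so i7.
Bmaj7: root B is the submediant; major seventh chord there is VI7.
F#/A#: major triad on F# = scale degree 3 → III6.
C# has root C#, degree 7 in D# minor, so VII.

i7 - VI7 - III6 - VII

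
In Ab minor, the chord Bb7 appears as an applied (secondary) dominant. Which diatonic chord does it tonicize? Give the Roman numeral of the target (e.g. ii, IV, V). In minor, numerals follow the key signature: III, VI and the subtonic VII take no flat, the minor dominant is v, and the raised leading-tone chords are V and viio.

V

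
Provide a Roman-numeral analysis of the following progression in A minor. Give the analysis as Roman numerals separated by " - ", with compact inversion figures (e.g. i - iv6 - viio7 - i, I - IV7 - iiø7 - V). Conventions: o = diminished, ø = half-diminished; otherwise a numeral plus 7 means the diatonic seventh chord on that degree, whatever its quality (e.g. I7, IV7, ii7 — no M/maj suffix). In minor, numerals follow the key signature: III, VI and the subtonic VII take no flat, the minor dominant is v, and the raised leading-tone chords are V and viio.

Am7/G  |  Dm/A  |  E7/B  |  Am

Am7/G has root A, degree 1 in A minor, so i42.
Dm/A: minor triad on D = scale degree 4 → iv64.
E7/B: root E is the dominant; dominant seventh chord there is V43.
Am has root A, degree 1 in A minor, so i.

i42 - iv64 - V43 - i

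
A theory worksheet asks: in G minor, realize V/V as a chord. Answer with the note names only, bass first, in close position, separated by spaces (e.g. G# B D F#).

A C# E

The slash means an applied dominant: we want the dominant of V. In G minor, V is D major, and its dominant is built on A.
Building a major triad on A gives A-C#-E.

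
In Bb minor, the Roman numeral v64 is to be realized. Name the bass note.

v in Bb minor has root F; the chord is F-Ab-C.
The figure 64 means second inversion — the fifth is in the bass.

C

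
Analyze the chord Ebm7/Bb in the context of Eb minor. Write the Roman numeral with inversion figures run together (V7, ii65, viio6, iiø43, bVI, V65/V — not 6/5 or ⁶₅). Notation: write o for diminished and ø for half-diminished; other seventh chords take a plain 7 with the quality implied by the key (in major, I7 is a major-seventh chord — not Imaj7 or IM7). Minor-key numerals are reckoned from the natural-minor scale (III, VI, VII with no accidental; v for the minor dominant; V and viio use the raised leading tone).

The pitches Eb-Gb-Bb-Db form a minor seventh chord rooted on Eb.
Eb is scale degree 1 in Eb minor, and a minor seventh chord on that degree is written i7.
With Bb in the bass the chord is in second inversion, so the figured bass is 43.

i43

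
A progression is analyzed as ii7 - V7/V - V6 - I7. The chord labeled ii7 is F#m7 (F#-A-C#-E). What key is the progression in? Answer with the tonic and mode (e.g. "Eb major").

The chord F#m7 is a minor seventh chord rooted on F#; its label is ii7.
If F# is scale degree 2 and the mode makes that degree carry a minor seventh chord, the tonic is E and the mode is major.

E major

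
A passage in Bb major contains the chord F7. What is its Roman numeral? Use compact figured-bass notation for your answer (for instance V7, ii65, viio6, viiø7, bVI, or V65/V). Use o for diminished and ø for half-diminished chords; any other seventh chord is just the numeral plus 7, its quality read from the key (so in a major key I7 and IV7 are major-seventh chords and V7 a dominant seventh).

V7

The pitches F-A-C-Eb form a dominant seventh chord rooted on F.
In Bb major, F is the dominant; the diatonic dominant seventh chord there is V7.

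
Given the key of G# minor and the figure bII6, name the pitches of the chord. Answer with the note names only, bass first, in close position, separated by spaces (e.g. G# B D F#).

Scale degree 2 in G# minor is A#; lowering it a half step gives A. bII6 is the Neapolitan sixth — a major triad on the lowered second degree, here in its customary first inversion.
So the chord is A-C#-E.
With the 6 figure the chord is in first inversion; from the bass C# upward in close position it reads C#-E-A.

C# E A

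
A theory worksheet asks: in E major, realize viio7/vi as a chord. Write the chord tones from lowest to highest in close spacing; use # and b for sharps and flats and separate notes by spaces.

The slash marks an applied leading-tone chord: viio of vi. In E major, vi is C#, so the leading tone to it is B#, a half step below.
Building a fully diminished seventh chord on B# gives B#-D#-F#-A.

B# D# F# A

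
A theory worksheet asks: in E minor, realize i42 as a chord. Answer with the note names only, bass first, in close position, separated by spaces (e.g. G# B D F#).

The numeral's case and figure indicate a minor seventh chord. In E minor its root, scale degree 1, is E.
Stacking thirds from E gives E-G-B-D.
With the 42 figure the chord is in third inversion; from the bass D upward in close position it reads D-E-G-B.

D E G B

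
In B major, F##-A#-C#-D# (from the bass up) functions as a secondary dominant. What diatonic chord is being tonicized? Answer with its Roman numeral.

The chord is a dominant seventh chord on D#.
A dominant resolves down a perfect fifth: D# → G#. In B major, G# is scale degree 6, i.e. vi.

vi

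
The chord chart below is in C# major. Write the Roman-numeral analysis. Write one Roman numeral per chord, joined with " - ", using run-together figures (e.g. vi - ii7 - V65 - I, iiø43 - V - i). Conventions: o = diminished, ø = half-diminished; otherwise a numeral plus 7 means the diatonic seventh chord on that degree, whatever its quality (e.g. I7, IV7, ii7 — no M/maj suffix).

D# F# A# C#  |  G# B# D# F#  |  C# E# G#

D#-F#-A#-C#: root D# is the supertonic; minor seventh chord there is ii7.
G#-B#-D#-F#: dominant seventh chord on G# = scale degree 5 → V7.
C#-E#-G#: major triad on C# = scale degree 1 → I.

ii7 - V7 - I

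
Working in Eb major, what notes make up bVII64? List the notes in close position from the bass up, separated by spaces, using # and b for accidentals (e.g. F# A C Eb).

Scale degree 7 in Eb major is D; lowering it a half step gives Db. bVII64 is a major triad on the lowered seventh degree (the subtonic), borrowed from the parallel minor.
So the chord is Db-F-Ab, a major triad.
The figured bass 64 indicates second inversion, placing the fifth (Ab) in the bass: Ab-Db-F.

Ab Db F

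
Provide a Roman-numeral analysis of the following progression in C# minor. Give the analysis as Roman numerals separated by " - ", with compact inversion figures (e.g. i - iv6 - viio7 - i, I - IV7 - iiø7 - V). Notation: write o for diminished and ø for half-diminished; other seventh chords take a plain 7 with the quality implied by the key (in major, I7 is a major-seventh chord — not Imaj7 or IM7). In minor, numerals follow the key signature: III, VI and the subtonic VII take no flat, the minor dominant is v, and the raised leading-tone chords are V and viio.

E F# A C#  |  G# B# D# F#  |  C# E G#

iv42 - V7 - i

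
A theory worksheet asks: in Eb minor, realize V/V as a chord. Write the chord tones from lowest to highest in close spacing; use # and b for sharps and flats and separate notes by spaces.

F A C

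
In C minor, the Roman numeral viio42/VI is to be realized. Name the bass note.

The applied chord viio42/VI is rooted on G: G-Bb-Db-Fb.
The figure 42 means third inversion — the seventh is in the bass.

Fb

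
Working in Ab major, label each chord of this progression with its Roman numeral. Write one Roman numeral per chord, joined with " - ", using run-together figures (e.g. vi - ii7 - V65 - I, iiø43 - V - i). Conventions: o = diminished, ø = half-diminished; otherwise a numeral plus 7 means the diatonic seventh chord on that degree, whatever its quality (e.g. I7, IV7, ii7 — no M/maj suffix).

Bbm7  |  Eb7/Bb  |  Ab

ii7 - V43 - I

Bbm7: root Bb is the supertonic; minor seventh chord there is ii7.
Eb7/Bb: dominant seventh chord on Eb = scale degree 5 → V43.
Ab has root Ab, degree 1 in Ab major, so I.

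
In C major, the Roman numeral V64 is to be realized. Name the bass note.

D

V in C major has root G; the chord is G-B-D.
The figure 64 means second inversion — the fifth is in the bass.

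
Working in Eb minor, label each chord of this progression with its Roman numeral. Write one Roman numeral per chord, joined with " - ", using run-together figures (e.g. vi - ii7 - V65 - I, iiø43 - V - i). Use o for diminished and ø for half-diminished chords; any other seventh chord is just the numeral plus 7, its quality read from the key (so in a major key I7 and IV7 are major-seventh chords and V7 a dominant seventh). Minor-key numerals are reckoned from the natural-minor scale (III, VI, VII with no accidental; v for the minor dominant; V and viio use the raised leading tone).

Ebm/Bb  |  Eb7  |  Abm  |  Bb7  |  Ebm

i64 - V7/iv - iv - V7 - i

Ebm/Bb: root Eb is the tonic; minor triad there is i64.
Eb7: chromatic; Eb is V of iv, so V7/iv.
Abm: root Ab is the subdominant; minor triad there is iv.
Bb7: root Bb is the dominant; dominant seventh chord there is V7.
Ebm: minor triad on Eb = scale degree 1 → i.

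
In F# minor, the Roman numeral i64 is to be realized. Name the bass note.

C#

i in F# minor has root F#; the chord is F#-A-C#.
The figure 64 means second inversion — the fifth is in the bass.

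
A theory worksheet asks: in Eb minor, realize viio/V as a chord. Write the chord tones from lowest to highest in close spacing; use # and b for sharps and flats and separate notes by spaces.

A C Eb

The slash marks an applied leading-tone chord: viio of V. In Eb minor, V is Bb, so the leading tone to it is A, a half step below.
Building a diminished triad on A gives A-C-Eb.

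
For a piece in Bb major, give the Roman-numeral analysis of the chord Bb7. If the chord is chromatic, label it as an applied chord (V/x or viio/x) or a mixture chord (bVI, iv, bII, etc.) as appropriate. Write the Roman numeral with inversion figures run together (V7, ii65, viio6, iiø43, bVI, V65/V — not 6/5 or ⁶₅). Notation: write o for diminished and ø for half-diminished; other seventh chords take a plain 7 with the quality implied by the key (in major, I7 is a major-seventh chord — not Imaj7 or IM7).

Stacked in thirds the chord is Bb-D-F-Ab: a dominant seventh chord on Bb.
Bb is not a diatonic chord root with this quality in Bb major, but it lies a perfect fifth above Eb (IV), so the chord functions as an applied dominant of IV.

V7/IV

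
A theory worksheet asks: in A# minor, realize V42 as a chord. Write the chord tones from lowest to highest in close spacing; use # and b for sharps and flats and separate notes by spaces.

D# E# G## B#

In A# minor, scale degree 5 is E#. The dominant is major (leading tone raised), so V is a dominant seventh chord.
That chord is spelled E#-G##-B#-D#.
The figured bass 42 indicates third inversion, placing the seventh (D#) in the bass: D#-E#-G##-B#.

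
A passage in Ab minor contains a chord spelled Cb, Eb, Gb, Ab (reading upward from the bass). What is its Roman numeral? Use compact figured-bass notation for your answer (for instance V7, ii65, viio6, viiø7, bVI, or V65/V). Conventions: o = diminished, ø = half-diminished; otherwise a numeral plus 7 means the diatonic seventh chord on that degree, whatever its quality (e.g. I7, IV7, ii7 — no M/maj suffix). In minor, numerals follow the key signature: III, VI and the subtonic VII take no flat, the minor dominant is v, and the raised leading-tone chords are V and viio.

The pitches Ab-Cb-Eb-Gb form a minor seventh chord rooted on Ab.
Ab is scale degree 1 in Ab minor, and a minor seventh chord on that degree is written i7.
With Cb in the bass the chord is in first inversion, so the figured bass is 65.

i65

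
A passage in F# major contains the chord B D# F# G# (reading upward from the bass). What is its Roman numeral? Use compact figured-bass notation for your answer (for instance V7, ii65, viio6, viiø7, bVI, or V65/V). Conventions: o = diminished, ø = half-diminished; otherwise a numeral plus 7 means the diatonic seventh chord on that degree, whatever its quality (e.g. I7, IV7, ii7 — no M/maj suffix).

ii65

Stacked in thirds the chord is G#-B-D#-F#: a minor seventh chord on G#.
In F# major, G# is the supertonic; the diatonic minor seventh chord there is ii7.
With B in the bass the chord is in first inversion, so the figured bass is 65.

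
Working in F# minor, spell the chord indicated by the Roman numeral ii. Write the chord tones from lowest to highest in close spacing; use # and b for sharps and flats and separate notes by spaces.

ii is the minor supertonic, borrowed from the parallel major (the Dorian ii). In F# minor that root is G#.
So the chord is G#-B-D#, a minor triad.

G# B D#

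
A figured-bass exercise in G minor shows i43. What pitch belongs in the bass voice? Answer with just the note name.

D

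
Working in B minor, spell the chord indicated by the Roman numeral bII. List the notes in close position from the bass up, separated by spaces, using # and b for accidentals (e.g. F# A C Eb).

C E G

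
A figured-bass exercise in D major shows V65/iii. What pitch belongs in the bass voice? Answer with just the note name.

The applied chord V65/iii is rooted on C#: C#-E#-G#-B.
The figure 65 means first inversion — the third is in the bass.

E#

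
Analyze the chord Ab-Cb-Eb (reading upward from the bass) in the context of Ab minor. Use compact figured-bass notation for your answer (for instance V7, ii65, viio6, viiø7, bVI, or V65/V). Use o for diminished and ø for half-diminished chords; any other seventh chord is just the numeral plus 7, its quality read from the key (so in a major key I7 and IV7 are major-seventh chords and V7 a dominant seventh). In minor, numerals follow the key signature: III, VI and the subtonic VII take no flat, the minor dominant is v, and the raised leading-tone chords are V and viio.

i

The pitches Ab-Cb-Eb form a minor triad rooted on Ab.
Ab is scale degree 1 in Ab minor, and a minor triad on that degree is written i.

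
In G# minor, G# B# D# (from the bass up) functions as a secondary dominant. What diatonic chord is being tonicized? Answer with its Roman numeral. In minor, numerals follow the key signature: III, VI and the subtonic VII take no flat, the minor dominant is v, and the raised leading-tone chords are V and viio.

iv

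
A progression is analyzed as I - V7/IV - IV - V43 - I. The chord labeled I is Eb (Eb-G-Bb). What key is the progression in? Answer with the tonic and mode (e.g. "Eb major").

Eb major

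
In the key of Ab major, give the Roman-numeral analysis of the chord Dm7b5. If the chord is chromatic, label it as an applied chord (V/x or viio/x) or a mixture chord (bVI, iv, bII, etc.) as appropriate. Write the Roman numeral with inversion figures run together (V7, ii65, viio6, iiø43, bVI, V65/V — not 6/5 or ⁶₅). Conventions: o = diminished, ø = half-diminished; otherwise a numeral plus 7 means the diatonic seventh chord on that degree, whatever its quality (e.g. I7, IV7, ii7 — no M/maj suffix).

The pitches D-F-Ab-C form a half-diminished seventh chord rooted on D.
D sits a half step below Eb (V in Ab major); a diminished chord there is the applied leading-tone chord of V.

viiø7/V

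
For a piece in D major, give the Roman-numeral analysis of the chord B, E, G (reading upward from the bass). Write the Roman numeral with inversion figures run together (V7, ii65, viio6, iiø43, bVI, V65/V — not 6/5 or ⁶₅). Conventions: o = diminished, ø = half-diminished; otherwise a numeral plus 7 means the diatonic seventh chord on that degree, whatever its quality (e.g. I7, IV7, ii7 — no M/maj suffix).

ii64

The pitches E-G-B form a minor triad rooted on E.
E is scale degree 2 in D major, and a minor triad on that degree is written ii.
With B in the bass the chord is in second inversion, so the figured bass is 64.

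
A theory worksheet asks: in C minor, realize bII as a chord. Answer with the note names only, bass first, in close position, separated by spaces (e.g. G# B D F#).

Scale degree 2 in C minor is D; lowering it a half step gives Db. bII is the Neapolitan chord — a major triad on the lowered second degree.
So the chord is Db-F-Ab.

Db F Ab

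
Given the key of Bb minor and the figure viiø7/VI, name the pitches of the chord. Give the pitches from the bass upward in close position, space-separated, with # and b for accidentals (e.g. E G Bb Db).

F Ab Cb Eb

The slash marks an applied leading-tone chord: viio of VI. In Bb minor, VI is Gb, so the leading tone to it is F, a half step below.
Building a half-diminished seventh chord on F gives F-Ab-Cb-Eb.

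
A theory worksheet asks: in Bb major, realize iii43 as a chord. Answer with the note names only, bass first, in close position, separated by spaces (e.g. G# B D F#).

In Bb major, the mediant is D, and the diatonic chord built there is a minor seventh chord.
That chord is spelled D-F-A-C.
The figured bass 43 indicates second inversion, placing the fifth (A) in the bass: A-C-D-F.

A C D F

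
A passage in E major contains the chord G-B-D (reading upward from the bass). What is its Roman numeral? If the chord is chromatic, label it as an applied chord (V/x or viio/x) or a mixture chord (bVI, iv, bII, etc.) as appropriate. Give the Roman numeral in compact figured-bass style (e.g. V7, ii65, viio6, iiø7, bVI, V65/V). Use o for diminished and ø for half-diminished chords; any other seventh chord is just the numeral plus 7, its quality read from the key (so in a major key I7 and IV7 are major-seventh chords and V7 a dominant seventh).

Stacked in thirds the chord is G-B-D: a major triad on G.
G is the lowered third degree of E major (diatonic 3 would be G#). This is a major triad on the lowered third degree, borrowed from the parallel minor.

bIII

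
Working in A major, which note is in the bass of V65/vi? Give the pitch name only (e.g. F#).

The applied chord V65/vi is rooted on C#: C#-E#-G#-B.
The figure 65 means first inversion — the third is in the bass.

E#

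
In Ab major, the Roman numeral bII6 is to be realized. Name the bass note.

Db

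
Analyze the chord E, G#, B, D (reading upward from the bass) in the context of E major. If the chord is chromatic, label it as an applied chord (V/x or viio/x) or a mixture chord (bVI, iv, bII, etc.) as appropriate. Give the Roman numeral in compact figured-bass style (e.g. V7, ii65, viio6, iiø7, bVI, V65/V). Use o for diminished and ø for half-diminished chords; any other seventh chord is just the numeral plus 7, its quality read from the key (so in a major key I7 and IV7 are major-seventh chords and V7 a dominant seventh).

V7/IV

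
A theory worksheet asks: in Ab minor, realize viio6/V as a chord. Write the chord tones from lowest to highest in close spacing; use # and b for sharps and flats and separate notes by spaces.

The slash marks an applied leading-tone chord: viio of V. In Ab minor, V is Eb, so the leading tone to it is D, a half step below.
Building a diminished triad on D gives D-F-Ab.
With the 6 figure the chord is in first inversion; from the bass F upward in close position it reads F-Ab-D.

F Ab D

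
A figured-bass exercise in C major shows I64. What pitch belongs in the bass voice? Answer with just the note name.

I in C major has root C; the chord is C-E-G.
The figure 64 means second inversion — the fifth is in the bass.

G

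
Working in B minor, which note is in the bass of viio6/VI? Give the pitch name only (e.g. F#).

A

The applied chord viio6/VI is rooted on F#: F#-A-C.
The figure 6 means first inversion — the third is in the bass.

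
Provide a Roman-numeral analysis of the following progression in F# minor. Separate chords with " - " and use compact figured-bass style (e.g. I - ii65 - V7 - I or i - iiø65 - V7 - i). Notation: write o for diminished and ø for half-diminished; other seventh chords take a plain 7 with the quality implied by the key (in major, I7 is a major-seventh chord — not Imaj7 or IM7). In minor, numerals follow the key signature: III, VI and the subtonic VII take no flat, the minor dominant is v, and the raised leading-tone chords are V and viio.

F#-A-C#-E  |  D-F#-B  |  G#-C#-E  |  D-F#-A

F#-A-C#-E: minor seventh chord on F# = scale degree 1 → i7.
D-F#-B: root B is the subdominant; minor triad there is iv6.
G#-C#-E: minor triad on C# = scale degree 5 → v64.
D-F#-A has root D, degree 6 in F# minor, so VI.

i7 - iv6 - v64 - VI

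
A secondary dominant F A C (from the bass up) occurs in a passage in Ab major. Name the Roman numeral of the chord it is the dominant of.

ii

The chord is a major triad on F.
A dominant resolves down a perfect fifth: F → Bb. In Ab major, Bb is scale degree 2, i.e. ii.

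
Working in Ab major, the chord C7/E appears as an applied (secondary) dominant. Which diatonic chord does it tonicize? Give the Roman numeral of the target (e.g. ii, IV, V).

vi

The chord is a dominant seventh chord on C.
A dominant resolves down a perfect fifth: C → F. In Ab major, F is scale degree 6, i.e. vi.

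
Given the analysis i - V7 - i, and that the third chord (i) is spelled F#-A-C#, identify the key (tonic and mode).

F# minor

The anchor chord is a minor triad on F#, labeled i.
If F# is scale degree 1 and the mode makes that degree carry a minor triad, the tonic is F# and the mode is minor.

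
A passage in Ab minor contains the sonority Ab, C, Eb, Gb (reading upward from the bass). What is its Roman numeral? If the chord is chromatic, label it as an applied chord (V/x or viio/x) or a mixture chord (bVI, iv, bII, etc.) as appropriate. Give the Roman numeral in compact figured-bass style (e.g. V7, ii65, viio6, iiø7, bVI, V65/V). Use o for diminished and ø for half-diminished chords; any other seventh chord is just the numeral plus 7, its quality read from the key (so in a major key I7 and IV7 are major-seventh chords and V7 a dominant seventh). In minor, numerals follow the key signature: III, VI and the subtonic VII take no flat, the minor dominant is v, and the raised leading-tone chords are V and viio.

V7/iv

Stacked in thirds the chord is Ab-C-Eb-Gb: a dominant seventh chord on Ab.
Ab is not a diatonic chord root with this quality in Ab minor, but it lies a perfect fifth above Db (iv), so the chord functions as an applied dominant of iv.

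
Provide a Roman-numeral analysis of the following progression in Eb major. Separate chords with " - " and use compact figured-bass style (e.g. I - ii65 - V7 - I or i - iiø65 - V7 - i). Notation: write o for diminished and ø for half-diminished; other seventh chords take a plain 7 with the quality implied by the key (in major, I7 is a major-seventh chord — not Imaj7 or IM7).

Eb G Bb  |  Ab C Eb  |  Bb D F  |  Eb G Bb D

Eb-G-Bb has root Eb, degree 1 in Eb major, so I.
Ab-C-Eb has root Ab, degree 4 in Eb major, so IV.
Bb-D-F has root Bb, degree 5 in Eb major, so V.
Eb-G-Bb-D has root Eb, degree 1 in Eb major, so I7.

I - IV - V - I7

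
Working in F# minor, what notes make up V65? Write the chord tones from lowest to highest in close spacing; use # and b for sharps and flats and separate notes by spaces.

E# G# B C#

In F# minor, the dominant is C#. The dominant is major (leading tone raised), so V is a dominant seventh chord.
Stacking thirds from C# gives C#-E#-G#-B.
With the 65 figure the chord is in first inversion; from the bass E# upward in close position it reads E#-G#-B-C#.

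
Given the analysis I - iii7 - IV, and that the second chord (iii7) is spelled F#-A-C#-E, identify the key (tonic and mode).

The anchor chord is a minor seventh chord on F#, labeled iii7.
iii7 on F# implies F# is the mediant; that puts the tonic at D, and the lowercase numeral fits major mode.

D major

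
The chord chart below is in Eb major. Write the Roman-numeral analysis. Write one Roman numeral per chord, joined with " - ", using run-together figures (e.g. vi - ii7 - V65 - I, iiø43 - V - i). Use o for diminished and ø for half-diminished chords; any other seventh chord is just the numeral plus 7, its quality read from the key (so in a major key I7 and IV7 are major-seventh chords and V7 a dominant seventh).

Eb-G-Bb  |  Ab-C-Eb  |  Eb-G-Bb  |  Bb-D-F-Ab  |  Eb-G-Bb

I - IV - I - V7 - I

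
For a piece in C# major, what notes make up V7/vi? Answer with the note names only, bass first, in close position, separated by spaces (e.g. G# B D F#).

The slash means an applied dominant: we want the dominant of vi. In C# major, vi is A# minor, and its dominant is built on E#.
Building a dominant seventh chord on E# gives E#-G##-B#-D#.

E# G## B# D#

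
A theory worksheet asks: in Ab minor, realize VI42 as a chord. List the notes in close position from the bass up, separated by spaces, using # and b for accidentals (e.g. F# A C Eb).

Eb Fb Ab Cb

The numeral's case and figure indicate a major seventh chord. In Ab minor its root, the sixth degree, is Fb.
Stacking thirds from Fb gives Fb-Ab-Cb-Eb.
The figured bass 42 indicates third inversion, placing the seventh (Eb) in the bass: Eb-Fb-Ab-Cb.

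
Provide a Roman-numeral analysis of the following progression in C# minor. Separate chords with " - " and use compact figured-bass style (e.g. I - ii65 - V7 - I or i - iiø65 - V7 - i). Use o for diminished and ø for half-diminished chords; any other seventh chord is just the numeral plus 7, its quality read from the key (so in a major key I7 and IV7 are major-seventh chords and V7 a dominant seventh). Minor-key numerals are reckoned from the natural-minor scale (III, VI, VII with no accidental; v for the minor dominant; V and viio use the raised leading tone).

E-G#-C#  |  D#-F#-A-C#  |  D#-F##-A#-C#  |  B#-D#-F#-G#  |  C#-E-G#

E-G#-C#: minor triad on C# = scale degree 1 → i6.
D#-F#-A-C#: half-diminished seventh chord on D# = scale degree 2 → iiø7.
D#-F##-A#-C#: chromatic; D# is V of V, so V7/V.
B#-D#-F#-G#: dominant seventh chord on G# = scale degree 5 → V65.
C#-E-G# has root C#, degree 1 in C# minor, so i.

i6 - iiø7 - V7/V - V65 - i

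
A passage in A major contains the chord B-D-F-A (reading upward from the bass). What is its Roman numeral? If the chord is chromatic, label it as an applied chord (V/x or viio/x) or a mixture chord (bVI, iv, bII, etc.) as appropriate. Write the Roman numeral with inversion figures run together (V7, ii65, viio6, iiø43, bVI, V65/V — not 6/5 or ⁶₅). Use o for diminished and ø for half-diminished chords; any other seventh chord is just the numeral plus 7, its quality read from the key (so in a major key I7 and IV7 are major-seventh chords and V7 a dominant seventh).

The pitches B-D-F-A form a half-diminished seventh chord rooted on B.
B is the second degree of A major. This is the half-diminished supertonic seventh, borrowed from the parallel minor.

iiø7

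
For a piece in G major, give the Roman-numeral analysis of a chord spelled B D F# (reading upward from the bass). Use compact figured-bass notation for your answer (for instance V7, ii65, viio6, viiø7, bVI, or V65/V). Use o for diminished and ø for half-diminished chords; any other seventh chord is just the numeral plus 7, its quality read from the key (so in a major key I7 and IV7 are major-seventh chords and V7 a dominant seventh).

Stacked in thirds the chord is B-D-F#: a minor triad on B.
In G major, B is the mediant; the diatonic minor triad there is iii.

iii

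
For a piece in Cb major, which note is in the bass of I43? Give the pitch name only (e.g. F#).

Gb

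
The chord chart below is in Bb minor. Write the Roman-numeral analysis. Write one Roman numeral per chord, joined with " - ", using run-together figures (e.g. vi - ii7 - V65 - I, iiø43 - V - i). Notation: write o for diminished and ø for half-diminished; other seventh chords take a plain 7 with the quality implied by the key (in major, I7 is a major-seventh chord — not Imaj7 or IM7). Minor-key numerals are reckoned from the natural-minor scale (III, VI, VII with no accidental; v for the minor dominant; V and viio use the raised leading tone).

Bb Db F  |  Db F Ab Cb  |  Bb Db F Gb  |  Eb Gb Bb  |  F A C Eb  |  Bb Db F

i - V7/VI - VI65 - iv - V7 - i

Bb-Db-F: root Bb is the tonic; minor triad there is i.
Db-F-Ab-Cb: chromatic; Db is V of VI, so V7/VI.
Bb-Db-F-Gb: major seventh chord on Gb = scale degree 6 → VI65.
Eb-Gb-Bb: root Eb is the subdominant; minor triad there is iv.
F-A-C-Eb has root F, degree 5 in Bb minor, so V7.
Bb-Db-F has root Bb, degree 1 in Bb minor, so i.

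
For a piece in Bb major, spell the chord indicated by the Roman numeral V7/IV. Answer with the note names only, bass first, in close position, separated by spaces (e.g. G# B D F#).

The slash means an applied dominant: we want the dominant of IV. In Bb major, IV is Eb major, and its dominant is built on Bb.
Building a dominant seventh chord on Bb gives Bb-D-F-Ab.

Bb D F Ab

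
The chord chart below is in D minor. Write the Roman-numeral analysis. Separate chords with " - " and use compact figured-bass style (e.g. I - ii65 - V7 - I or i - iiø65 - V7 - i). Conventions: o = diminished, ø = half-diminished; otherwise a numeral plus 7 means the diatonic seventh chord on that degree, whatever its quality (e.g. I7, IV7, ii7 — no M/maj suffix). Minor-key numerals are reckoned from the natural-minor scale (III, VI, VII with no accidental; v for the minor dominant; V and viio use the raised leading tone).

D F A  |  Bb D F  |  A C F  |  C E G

i - VI - III6 - VII

D-F-A: minor triad on D = scale degree 1 → i.
Bb-D-F: major triad on Bb = scale degree 6 → VI.
A-C-F: major triad on F = scale degree 3 → III6.
C-E-G: root C is the subtonic; major triad there is VII.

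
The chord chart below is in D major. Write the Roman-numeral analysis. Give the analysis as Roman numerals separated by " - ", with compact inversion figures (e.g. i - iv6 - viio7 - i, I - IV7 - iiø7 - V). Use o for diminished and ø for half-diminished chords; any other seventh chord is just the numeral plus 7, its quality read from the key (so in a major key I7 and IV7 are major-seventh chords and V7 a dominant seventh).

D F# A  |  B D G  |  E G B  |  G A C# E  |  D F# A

I - IV6 - ii - V42 - I

D-F#-A: root D is the tonic; major triad there is I.
B-D-G: root G is the subdominant; major triad there is IV6.
E-G-B has root E, degree 2 in D major, so ii.
G-A-C#-E: dominant seventh chord on A = scale degree 5 → V42.
D-F#-A has root D, degree 1 in D major, so I.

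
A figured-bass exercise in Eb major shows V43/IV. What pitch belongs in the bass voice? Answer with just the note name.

The applied chord V43/IV is rooted on Eb: Eb-G-Bb-Db.
The figure 43 means second inversion — the fifth is in the bass.

Bb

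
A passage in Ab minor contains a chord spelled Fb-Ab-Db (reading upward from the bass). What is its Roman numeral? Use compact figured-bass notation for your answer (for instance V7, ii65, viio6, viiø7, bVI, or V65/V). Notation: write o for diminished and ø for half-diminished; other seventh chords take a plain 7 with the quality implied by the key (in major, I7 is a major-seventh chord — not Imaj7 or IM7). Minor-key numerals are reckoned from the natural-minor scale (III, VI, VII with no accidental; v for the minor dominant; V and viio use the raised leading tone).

The pitches Db-Fb-Ab form a minor triad rooted on Db.
Db is scale degree 4 in Ab minor, and a minor triad on that degree is written iv.
With Fb in the bass the chord is in first inversion, so the figured bass is 6.

iv6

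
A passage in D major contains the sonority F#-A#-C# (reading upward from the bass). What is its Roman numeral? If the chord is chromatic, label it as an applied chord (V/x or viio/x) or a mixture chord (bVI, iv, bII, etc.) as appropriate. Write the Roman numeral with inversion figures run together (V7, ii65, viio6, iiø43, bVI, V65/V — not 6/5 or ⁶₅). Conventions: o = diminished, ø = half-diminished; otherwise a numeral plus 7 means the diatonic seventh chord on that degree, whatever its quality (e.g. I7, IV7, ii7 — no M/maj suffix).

V/vi

The pitches F#-A#-C# form a major triad rooted on F#.
F# is not a diatonic chord root with this quality in D major, but it lies a perfect fifth above B (vi), so the chord functions as an applied dominant of vi.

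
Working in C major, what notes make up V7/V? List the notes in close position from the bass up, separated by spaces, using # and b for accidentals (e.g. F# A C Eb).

The slash means an applied dominant: we want the dominant of V. In C major, V is G major, and its dominant is built on D.
Building a dominant seventh chord on D gives D-F#-A-C.

D F# A C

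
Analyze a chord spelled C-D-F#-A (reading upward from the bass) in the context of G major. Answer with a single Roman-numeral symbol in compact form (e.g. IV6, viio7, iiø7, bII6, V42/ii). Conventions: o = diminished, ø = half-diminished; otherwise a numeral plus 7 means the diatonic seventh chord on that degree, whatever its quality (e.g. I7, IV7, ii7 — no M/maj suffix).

The pitches D-F#-A-C form a dominant seventh chord rooted on D.
D is scale degree 5 in G major, and a dominant seventh chord on that degree is written V7.
With C in the bass the chord is in third inversion, so the figured bass is 42.

V42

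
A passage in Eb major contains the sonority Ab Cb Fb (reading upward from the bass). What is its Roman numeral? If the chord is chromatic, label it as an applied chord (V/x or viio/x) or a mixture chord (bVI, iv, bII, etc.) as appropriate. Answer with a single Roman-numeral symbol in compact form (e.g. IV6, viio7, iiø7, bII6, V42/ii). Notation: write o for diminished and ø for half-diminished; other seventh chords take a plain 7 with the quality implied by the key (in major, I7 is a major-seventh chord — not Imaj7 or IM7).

bII6

The pitches Fb-Ab-Cb form a major triad rooted on Fb.
Fb is the lowered second degree of Eb major (diatonic 2 would be F). This is the Neapolitan sixth — a major triad on the lowered second degree, here in its customary first inversion.
With Ab in the bass the chord is in first inversion, so the figured bass is 6.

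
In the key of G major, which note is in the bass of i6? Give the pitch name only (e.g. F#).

Bb

i in G major has root G; the chord is G-Bb-D.
The figure 6 means first inversion — the third is in the bass.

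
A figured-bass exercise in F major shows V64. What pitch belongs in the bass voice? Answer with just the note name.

G

V in F major has root C; the chord is C-E-G.
The figure 64 means second inversion — the fifth is in the bass.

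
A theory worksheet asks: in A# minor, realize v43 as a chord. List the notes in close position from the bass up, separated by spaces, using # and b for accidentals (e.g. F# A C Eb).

B# D# E# G#

In A# minor, scale degree 5 is E#, and the diatonic chord built there is a minor seventh chord.
Stacking thirds from E# gives E#-G#-B#-D#.
With the 43 figure the chord is in second inversion; from the bass B# upward in close position it reads B#-D#-E#-G#.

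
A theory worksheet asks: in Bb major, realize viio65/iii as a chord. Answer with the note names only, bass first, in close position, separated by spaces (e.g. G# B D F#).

E G Bb C#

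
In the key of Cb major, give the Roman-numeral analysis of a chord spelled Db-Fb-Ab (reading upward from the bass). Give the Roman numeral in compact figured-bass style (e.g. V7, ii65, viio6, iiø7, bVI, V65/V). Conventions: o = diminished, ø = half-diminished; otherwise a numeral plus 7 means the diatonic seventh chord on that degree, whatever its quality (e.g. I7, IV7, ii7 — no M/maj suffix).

The pitches Db-Fb-Ab form a minor triad rooted on Db.
Db is scale degree 2 in Cb major, and a minor triad on that degree is written ii.

ii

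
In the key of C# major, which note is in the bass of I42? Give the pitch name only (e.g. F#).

B#

I in C# major has root C#; the chord is C#-E#-G#-B#.
The figure 42 means third inversion — the seventh is in the bass.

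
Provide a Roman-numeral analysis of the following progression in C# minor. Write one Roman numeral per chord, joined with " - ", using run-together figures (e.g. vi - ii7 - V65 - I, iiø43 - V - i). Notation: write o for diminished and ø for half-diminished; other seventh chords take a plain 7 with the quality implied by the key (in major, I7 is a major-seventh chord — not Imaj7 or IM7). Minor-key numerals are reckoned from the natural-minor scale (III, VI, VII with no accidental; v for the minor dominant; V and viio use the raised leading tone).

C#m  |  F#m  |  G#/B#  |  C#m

i - iv - V6 - i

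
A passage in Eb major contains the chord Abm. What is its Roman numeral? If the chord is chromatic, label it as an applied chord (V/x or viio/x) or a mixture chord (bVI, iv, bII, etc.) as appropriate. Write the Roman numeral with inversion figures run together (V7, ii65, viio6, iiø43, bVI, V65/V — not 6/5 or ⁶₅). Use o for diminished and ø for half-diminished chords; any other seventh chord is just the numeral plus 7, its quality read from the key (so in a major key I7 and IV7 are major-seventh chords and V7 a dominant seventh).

The pitches Ab-Cb-Eb form a minor triad rooted on Ab.
Ab is the fourth degree of Eb major. This is the minor subdominant, borrowed from the parallel minor.

iv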